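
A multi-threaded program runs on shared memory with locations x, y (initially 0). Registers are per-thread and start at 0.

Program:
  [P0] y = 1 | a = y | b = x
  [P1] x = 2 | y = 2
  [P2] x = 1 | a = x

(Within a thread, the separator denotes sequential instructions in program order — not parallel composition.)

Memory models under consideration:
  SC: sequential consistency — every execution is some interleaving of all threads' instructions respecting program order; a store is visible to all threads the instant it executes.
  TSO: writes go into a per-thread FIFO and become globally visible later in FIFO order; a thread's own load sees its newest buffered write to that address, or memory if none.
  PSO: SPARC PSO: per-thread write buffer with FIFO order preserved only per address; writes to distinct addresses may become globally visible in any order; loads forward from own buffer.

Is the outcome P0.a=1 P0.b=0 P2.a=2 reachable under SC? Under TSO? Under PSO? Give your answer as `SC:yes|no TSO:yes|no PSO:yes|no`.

SC:yes TSO:yes PSO:yes

outcome vector order: (P0.a,P0.b,P2.a)
[SC] allowed = {(1,0,1) (1,0,2) (1,1,1) (1,1,2) (1,2,1) (1,2,2) (2,1,1) (2,2,1) (2,2,2)}
[TSO] allowed = {(1,0,1) (1,0,2) (1,1,1) (1,1,2) (1,2,1) (1,2,2) (2,1,1) (2,2,1) (2,2,2)}
[PSO] allowed = {(1,0,1) (1,0,2) (1,1,1) (1,1,2) (1,2,1) (1,2,2) (2,0,1) (2,0,2) (2,1,1) (2,1,2) (2,2,1) (2,2,2)}
target (1,0,2) ∈ {SC,TSO,PSO}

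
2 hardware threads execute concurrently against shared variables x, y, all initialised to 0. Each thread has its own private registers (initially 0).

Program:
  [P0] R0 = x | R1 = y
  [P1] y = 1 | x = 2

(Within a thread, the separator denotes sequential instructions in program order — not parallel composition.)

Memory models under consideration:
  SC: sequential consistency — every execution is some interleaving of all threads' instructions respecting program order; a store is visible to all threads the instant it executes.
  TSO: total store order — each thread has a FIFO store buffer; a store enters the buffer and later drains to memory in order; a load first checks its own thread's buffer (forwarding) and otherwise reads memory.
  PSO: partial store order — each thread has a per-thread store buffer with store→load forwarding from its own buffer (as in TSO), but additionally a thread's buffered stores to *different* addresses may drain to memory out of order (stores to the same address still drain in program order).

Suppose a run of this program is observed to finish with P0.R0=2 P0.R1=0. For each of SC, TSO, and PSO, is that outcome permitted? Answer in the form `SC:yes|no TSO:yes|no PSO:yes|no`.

outcome vector order: (P0.R0,P0.R1)
under SC → <0 0> <0 1> <2 1>
under TSO → <0 0> <0 1> <2 1>
under PSO → <0 0> <0 1> <2 0> <2 1>
target <2 0> ∈ {PSO}

SC:no TSO:no PSO:yes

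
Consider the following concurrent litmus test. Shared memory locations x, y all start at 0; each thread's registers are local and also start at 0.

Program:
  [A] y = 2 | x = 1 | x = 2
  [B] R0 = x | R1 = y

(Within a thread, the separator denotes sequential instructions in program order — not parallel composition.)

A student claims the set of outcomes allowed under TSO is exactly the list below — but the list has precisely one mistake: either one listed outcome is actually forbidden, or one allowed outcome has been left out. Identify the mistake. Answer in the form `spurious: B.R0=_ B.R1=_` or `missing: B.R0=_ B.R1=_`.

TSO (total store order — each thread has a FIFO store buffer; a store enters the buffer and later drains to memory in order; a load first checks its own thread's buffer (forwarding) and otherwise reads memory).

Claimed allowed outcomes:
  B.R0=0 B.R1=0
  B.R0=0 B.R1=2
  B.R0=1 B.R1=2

outcome vector order: (B.R0,B.R1)
TSO: 4 outcomes — {<0 0>, <0 2>, <1 2>, <2 2>}
TSO∖claimed = {<2 2>}

missing: B.R0=2 B.R1=2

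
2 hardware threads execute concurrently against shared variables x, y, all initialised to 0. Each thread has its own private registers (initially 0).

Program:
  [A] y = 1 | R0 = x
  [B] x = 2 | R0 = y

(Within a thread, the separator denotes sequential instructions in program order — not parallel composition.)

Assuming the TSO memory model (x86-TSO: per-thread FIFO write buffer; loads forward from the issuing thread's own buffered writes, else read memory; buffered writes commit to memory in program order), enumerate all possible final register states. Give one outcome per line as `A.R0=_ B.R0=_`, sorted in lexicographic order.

outcome vector order: (A.R0,B.R0)
|TSO outcomes| = 4

A.R0=0 B.R0=0
A.R0=0 B.R0=1
A.R0=2 B.R0=0
A.R0=2 B.R0=1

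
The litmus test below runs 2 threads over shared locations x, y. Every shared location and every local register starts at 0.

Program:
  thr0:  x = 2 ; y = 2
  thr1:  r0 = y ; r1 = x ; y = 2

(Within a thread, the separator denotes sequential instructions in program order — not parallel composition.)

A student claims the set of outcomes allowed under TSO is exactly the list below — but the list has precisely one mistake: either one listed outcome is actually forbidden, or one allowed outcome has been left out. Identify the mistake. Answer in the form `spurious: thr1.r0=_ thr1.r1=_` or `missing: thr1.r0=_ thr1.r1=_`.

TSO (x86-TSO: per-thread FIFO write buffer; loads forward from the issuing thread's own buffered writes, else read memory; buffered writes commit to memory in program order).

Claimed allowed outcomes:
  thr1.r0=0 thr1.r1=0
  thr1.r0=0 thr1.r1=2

missing: thr1.r0=2 thr1.r1=2

outcome vector order: (thr1.r0,thr1.r1)
TSO: 3 outcomes — {0/0 0/2 2/2}
TSO∖claimed = {2/2}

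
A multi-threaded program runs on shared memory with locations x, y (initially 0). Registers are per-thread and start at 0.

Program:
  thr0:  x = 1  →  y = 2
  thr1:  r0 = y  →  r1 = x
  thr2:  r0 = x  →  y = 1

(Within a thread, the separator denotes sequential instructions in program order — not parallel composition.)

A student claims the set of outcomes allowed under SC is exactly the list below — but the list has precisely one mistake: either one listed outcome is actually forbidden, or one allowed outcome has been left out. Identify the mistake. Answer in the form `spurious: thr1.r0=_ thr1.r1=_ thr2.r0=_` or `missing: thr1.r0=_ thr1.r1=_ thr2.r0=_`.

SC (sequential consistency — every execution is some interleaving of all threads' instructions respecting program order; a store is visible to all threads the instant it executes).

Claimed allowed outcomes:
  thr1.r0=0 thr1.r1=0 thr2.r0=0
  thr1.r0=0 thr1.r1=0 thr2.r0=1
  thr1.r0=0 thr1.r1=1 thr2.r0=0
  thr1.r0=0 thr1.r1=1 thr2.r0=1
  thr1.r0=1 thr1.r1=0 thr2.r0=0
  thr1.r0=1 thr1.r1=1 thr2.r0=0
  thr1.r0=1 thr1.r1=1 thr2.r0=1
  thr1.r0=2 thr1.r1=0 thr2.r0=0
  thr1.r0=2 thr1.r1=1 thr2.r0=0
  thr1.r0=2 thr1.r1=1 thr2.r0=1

spurious: thr1.r0=2 thr1.r1=0 thr2.r0=0

outcome vector order: (thr1.r0,thr1.r1,thr2.r0)
[SC] allowed = {000; 001; 010; 011; 100; 110; 111; 210; 211}
claimed∖SC = {200}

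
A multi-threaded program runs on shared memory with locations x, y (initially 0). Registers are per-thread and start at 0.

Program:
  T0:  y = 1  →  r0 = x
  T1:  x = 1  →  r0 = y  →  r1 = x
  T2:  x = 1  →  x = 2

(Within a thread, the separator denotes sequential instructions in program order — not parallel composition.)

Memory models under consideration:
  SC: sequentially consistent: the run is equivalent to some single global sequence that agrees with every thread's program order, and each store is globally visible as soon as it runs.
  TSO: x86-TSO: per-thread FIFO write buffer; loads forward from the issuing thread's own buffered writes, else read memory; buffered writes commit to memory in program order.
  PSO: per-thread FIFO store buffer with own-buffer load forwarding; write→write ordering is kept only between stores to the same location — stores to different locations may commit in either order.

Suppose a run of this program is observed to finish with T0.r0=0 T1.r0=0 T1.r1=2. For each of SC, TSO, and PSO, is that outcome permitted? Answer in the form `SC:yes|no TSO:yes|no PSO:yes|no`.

outcome vector order: (T0.r0,T1.r0,T1.r1)
under SC → (0,1,1) (0,1,2) (1,0,1) (1,0,2) (1,1,1) (1,1,2) (2,0,1) (2,0,2) (2,1,1) (2,1,2)
under TSO → (0,0,1) (0,0,2) (0,1,1) (0,1,2) (1,0,1) (1,0,2) (1,1,1) (1,1,2) (2,0,1) (2,0,2) (2,1,1) (2,1,2)
under PSO → (0,0,1) (0,0,2) (0,1,1) (0,1,2) (1,0,1) (1,0,2) (1,1,1) (1,1,2) (2,0,1) (2,0,2) (2,1,1) (2,1,2)
target (0,0,2) ∈ {TSO,PSO}

SC:no TSO:yes PSO:yes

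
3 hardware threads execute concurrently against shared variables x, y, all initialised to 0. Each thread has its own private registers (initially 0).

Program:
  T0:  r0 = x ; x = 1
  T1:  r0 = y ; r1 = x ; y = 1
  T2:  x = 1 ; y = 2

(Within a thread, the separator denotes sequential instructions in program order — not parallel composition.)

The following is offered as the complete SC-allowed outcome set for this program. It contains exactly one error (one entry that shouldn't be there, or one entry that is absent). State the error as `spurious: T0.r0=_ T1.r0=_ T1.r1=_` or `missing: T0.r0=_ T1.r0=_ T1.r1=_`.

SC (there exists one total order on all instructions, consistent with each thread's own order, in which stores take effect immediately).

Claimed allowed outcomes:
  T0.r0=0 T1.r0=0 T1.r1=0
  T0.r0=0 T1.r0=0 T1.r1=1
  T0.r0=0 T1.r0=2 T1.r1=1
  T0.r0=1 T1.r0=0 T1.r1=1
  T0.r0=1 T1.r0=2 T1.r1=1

missing: T0.r0=1 T1.r0=0 T1.r1=0

outcome vector order: (T0.r0,T1.r0,T1.r1)
SC: 6 outcomes — {000; 001; 021; 100; 101; 121}
SC∖claimed = {100}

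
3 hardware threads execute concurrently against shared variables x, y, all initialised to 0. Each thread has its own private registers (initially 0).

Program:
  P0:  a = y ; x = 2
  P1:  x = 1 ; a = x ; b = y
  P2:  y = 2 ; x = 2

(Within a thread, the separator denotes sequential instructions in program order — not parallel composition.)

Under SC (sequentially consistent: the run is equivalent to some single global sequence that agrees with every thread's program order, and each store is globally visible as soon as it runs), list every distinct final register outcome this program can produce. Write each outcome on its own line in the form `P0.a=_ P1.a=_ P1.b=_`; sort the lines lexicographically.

P0.a=0 P1.a=1 P1.b=0
P0.a=0 P1.a=1 P1.b=2
P0.a=0 P1.a=2 P1.b=0
P0.a=0 P1.a=2 P1.b=2
P0.a=2 P1.a=1 P1.b=0
P0.a=2 P1.a=1 P1.b=2
P0.a=2 P1.a=2 P1.b=2

outcome vector order: (P0.a,P1.a,P1.b)
|SC outcomes| = 7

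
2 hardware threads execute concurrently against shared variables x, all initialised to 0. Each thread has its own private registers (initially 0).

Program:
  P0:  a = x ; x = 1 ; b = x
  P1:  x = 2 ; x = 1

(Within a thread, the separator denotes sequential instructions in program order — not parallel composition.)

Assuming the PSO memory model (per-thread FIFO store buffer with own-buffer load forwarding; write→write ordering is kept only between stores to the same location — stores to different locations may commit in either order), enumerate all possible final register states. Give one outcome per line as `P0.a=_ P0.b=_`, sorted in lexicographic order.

P0.a=0 P0.b=1
P0.a=0 P0.b=2
P0.a=1 P0.b=1
P0.a=2 P0.b=1

outcome vector order: (P0.a,P0.b)
|PSO outcomes| = 4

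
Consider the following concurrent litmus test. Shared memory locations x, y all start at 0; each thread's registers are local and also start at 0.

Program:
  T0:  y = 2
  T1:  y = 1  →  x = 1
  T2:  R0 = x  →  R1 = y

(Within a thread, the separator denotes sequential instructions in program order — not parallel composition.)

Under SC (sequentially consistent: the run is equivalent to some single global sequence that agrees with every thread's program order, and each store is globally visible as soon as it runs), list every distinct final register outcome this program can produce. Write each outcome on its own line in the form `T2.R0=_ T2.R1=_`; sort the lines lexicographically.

T2.R0=0 T2.R1=0
T2.R0=0 T2.R1=1
T2.R0=0 T2.R1=2
T2.R0=1 T2.R1=1
T2.R0=1 T2.R1=2

outcome vector order: (T2.R0,T2.R1)
|SC outcomes| = 5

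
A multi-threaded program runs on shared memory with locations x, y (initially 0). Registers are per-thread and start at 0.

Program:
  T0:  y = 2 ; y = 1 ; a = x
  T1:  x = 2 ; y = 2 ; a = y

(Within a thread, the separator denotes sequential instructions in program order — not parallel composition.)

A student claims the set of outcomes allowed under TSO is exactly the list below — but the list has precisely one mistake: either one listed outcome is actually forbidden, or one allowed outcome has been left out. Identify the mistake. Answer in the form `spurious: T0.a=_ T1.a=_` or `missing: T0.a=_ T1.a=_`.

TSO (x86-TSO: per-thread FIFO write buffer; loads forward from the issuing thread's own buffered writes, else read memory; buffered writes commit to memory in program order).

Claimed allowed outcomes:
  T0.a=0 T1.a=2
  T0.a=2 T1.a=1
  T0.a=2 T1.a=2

outcome vector order: (T0.a,T1.a)
TSO: 4 outcomes — {<0 1> <0 2> <2 1> <2 2>}
TSO∖claimed = {<0 1>}

missing: T0.a=0 T1.a=1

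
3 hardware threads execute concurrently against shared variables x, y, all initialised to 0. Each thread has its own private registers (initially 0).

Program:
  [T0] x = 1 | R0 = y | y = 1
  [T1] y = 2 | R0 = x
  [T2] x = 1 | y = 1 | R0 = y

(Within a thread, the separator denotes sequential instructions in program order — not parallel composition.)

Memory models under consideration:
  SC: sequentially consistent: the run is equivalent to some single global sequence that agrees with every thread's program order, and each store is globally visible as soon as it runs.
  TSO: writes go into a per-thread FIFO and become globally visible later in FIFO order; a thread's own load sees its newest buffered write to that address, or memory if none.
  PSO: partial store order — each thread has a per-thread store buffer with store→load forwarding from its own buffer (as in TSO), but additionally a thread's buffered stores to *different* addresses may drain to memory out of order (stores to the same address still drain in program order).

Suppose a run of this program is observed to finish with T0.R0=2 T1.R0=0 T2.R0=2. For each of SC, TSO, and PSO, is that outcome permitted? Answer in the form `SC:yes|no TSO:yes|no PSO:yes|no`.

SC:no TSO:yes PSO:yes

outcome vector order: (T0.R0,T1.R0,T2.R0)
[SC] allowed = {(0,1,1); (0,1,2); (1,0,1); (1,1,1); (1,1,2); (2,0,1); (2,1,1); (2,1,2)}
[TSO] allowed = {(0,0,1); (0,0,2); (0,1,1); (0,1,2); (1,0,1); (1,0,2); (1,1,1); (1,1,2); (2,0,1); (2,0,2); (2,1,1); (2,1,2)}
[PSO] allowed = {(0,0,1); (0,0,2); (0,1,1); (0,1,2); (1,0,1); (1,0,2); (1,1,1); (1,1,2); (2,0,1); (2,0,2); (2,1,1); (2,1,2)}
target (2,0,2) ∈ {TSO,PSO}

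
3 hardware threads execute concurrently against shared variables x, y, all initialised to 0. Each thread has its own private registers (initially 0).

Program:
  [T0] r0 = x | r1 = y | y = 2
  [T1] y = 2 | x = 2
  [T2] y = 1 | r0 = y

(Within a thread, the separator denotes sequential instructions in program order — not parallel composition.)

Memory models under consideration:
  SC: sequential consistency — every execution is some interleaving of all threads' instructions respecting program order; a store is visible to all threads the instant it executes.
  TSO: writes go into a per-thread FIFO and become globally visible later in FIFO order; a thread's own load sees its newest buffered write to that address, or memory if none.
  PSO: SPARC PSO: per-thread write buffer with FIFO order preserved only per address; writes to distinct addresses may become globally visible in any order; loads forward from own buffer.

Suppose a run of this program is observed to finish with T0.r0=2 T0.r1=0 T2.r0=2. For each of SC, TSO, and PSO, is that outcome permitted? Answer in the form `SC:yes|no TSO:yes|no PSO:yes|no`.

outcome vector order: (T0.r0,T0.r1,T2.r0)
SC: 10 outcomes — {<0 0 1>, <0 0 2>, <0 1 1>, <0 1 2>, <0 2 1>, <0 2 2>, <2 1 1>, <2 1 2>, <2 2 1>, <2 2 2>}
TSO: 10 outcomes — {<0 0 1>, <0 0 2>, <0 1 1>, <0 1 2>, <0 2 1>, <0 2 2>, <2 1 1>, <2 1 2>, <2 2 1>, <2 2 2>}
PSO: 12 outcomes — {<0 0 1>, <0 0 2>, <0 1 1>, <0 1 2>, <0 2 1>, <0 2 2>, <2 0 1>, <2 0 2>, <2 1 1>, <2 1 2>, <2 2 1>, <2 2 2>}
target <2 0 2> ∈ {PSO}

SC:no TSO:no PSO:yes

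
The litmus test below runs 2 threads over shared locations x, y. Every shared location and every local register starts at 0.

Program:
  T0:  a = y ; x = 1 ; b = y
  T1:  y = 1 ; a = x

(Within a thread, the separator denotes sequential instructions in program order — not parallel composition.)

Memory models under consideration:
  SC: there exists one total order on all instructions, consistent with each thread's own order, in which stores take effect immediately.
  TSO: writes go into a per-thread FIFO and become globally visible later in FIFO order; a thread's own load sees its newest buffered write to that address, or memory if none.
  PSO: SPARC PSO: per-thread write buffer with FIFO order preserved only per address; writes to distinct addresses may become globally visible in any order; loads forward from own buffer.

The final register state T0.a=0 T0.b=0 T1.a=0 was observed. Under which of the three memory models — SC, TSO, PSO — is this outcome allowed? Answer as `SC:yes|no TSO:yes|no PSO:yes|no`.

SC:no TSO:yes PSO:yes

outcome vector order: (T0.a,T0.b,T1.a)
SC (5): 0/0/1, 0/1/0, 0/1/1, 1/1/0, 1/1/1
TSO (6): 0/0/0, 0/0/1, 0/1/0, 0/1/1, 1/1/0, 1/1/1
PSO (6): 0/0/0, 0/0/1, 0/1/0, 0/1/1, 1/1/0, 1/1/1
target 0/0/0 ∈ {TSO,PSO}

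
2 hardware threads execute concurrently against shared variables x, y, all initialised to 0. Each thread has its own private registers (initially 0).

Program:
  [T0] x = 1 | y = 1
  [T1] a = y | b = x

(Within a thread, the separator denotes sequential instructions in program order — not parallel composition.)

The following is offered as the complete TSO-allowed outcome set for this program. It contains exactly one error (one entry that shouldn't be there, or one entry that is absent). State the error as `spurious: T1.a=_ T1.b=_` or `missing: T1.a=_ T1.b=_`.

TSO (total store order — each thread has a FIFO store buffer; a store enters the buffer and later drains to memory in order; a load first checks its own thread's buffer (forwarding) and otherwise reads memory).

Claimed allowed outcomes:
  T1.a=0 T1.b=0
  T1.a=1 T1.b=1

outcome vector order: (T1.a,T1.b)
[TSO] allowed = {<0 0>; <0 1>; <1 1>}
TSO∖claimed = {<0 1>}

missing: T1.a=0 T1.b=1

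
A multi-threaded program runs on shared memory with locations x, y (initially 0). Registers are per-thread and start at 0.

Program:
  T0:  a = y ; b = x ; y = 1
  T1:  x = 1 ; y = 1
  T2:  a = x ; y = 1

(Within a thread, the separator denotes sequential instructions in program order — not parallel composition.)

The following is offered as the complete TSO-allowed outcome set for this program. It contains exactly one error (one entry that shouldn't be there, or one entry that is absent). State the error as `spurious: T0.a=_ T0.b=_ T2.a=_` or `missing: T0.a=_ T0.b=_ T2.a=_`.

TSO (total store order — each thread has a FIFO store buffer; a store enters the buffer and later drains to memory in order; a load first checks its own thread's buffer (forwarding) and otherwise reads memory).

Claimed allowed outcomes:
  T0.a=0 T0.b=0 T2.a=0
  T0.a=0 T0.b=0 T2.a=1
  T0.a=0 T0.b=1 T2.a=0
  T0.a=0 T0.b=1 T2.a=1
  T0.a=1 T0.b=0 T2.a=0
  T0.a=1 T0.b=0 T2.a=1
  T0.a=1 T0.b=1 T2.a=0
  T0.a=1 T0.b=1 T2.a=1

outcome vector order: (T0.a,T0.b,T2.a)
TSO (7): (0,0,0) (0,0,1) (0,1,0) (0,1,1) (1,0,0) (1,1,0) (1,1,1)
claimed∖TSO = {(1,0,1)}

spurious: T0.a=1 T0.b=0 T2.a=1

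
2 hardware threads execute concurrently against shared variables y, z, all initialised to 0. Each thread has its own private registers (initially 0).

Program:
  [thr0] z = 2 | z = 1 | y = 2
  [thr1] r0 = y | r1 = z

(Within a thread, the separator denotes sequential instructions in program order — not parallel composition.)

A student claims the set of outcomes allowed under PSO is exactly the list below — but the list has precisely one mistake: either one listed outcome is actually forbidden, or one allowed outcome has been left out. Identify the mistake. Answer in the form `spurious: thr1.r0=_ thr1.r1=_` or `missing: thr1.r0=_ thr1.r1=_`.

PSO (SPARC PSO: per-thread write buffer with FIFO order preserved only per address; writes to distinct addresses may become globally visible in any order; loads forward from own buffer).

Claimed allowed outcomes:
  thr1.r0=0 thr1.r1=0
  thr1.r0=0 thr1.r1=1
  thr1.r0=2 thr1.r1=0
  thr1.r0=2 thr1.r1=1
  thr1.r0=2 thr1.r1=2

outcome vector order: (thr1.r0,thr1.r1)
under PSO → <0 0> <0 1> <0 2> <2 0> <2 1> <2 2>
PSO∖claimed = {<0 2>}

missing: thr1.r0=0 thr1.r1=2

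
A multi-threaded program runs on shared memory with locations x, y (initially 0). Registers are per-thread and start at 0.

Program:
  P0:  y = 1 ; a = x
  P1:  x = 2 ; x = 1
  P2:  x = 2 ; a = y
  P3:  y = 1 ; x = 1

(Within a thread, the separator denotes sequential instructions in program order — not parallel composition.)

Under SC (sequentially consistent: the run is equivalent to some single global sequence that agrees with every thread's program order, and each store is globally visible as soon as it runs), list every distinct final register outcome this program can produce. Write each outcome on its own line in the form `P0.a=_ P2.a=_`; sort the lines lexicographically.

P0.a=0 P2.a=1
P0.a=1 P2.a=0
P0.a=1 P2.a=1
P0.a=2 P2.a=0
P0.a=2 P2.a=1

outcome vector order: (P0.a,P2.a)
|SC outcomes| = 5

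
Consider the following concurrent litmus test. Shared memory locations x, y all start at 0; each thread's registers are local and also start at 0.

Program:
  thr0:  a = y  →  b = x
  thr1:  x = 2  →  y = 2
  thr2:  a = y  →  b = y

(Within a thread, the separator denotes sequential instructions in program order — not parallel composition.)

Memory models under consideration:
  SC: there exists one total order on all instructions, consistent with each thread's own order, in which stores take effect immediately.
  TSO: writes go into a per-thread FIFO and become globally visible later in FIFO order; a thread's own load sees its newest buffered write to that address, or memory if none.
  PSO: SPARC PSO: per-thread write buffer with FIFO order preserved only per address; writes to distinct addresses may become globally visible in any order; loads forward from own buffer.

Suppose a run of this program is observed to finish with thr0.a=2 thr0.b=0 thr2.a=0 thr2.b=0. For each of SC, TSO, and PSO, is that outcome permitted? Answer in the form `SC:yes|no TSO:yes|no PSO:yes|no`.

outcome vector order: (thr0.a,thr0.b,thr2.a,thr2.b)
[SC] allowed = {<0 0 0 0>, <0 0 0 2>, <0 0 2 2>, <0 2 0 0>, <0 2 0 2>, <0 2 2 2>, <2 2 0 0>, <2 2 0 2>, <2 2 2 2>}
[TSO] allowed = {<0 0 0 0>, <0 0 0 2>, <0 0 2 2>, <0 2 0 0>, <0 2 0 2>, <0 2 2 2>, <2 2 0 0>, <2 2 0 2>, <2 2 2 2>}
[PSO] allowed = {<0 0 0 0>, <0 0 0 2>, <0 0 2 2>, <0 2 0 0>, <0 2 0 2>, <0 2 2 2>, <2 0 0 0>, <2 0 0 2>, <2 0 2 2>, <2 2 0 0>, <2 2 0 2>, <2 2 2 2>}
target <2 0 0 0> ∈ {PSO}

SC:no TSO:no PSO:yes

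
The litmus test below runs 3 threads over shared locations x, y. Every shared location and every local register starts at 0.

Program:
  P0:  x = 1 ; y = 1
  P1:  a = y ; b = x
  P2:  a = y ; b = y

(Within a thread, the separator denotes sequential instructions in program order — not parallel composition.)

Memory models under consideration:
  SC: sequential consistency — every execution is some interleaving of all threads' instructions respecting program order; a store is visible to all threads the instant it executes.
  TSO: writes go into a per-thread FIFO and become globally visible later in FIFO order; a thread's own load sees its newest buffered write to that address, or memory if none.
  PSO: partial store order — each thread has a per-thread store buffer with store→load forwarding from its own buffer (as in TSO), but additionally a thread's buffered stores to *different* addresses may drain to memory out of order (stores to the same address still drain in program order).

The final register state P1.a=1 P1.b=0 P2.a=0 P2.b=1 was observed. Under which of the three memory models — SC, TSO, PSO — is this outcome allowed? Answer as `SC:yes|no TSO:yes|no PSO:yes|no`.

outcome vector order: (P1.a,P1.b,P2.a,P2.b)
[SC] allowed = {(0,0,0,0), (0,0,0,1), (0,0,1,1), (0,1,0,0), (0,1,0,1), (0,1,1,1), (1,1,0,0), (1,1,0,1), (1,1,1,1)}
[TSO] allowed = {(0,0,0,0), (0,0,0,1), (0,0,1,1), (0,1,0,0), (0,1,0,1), (0,1,1,1), (1,1,0,0), (1,1,0,1), (1,1,1,1)}
[PSO] allowed = {(0,0,0,0), (0,0,0,1), (0,0,1,1), (0,1,0,0), (0,1,0,1), (0,1,1,1), (1,0,0,0), (1,0,0,1), (1,0,1,1), (1,1,0,0), (1,1,0,1), (1,1,1,1)}
target (1,0,0,1) ∈ {PSO}

SC:no TSO:no PSO:yes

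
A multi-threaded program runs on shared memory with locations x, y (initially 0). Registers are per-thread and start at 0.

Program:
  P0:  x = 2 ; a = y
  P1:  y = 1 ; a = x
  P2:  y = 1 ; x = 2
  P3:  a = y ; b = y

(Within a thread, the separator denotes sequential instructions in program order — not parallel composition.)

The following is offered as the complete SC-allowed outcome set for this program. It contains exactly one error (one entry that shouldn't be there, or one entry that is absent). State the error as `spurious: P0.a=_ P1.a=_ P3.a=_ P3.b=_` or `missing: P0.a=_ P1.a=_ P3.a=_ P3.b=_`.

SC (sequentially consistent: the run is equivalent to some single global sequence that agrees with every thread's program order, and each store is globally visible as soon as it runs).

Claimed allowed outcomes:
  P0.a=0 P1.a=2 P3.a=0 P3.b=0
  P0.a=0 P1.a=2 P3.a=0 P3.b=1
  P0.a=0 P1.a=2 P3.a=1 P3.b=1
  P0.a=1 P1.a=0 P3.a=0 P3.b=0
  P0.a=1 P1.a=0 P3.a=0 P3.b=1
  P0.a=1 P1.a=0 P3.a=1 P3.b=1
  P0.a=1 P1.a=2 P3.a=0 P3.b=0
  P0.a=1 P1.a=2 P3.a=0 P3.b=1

missing: P0.a=1 P1.a=2 P3.a=1 P3.b=1

outcome vector order: (P0.a,P1.a,P3.a,P3.b)
SC (9): (0,2,0,0); (0,2,0,1); (0,2,1,1); (1,0,0,0); (1,0,0,1); (1,0,1,1); (1,2,0,0); (1,2,0,1); (1,2,1,1)
SC∖claimed = {(1,2,1,1)}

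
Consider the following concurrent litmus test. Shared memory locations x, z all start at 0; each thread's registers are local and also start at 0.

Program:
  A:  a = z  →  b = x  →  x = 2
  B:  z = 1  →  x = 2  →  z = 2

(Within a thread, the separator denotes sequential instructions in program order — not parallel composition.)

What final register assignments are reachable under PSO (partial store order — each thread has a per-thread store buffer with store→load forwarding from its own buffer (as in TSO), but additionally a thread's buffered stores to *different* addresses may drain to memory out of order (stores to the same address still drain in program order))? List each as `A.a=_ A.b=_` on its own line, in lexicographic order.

A.a=0 A.b=0
A.a=0 A.b=2
A.a=1 A.b=0
A.a=1 A.b=2
A.a=2 A.b=0
A.a=2 A.b=2

outcome vector order: (A.a,A.b)
|PSO outcomes| = 6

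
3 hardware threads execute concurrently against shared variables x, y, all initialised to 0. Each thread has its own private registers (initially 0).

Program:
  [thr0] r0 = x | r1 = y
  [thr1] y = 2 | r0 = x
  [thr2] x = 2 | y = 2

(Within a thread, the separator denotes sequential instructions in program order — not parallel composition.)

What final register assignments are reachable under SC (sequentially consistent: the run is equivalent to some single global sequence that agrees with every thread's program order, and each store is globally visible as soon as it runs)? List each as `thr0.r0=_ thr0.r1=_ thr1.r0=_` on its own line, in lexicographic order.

thr0.r0=0 thr0.r1=0 thr1.r0=0
thr0.r0=0 thr0.r1=0 thr1.r0=2
thr0.r0=0 thr0.r1=2 thr1.r0=0
thr0.r0=0 thr0.r1=2 thr1.r0=2
thr0.r0=2 thr0.r1=0 thr1.r0=2
thr0.r0=2 thr0.r1=2 thr1.r0=0
thr0.r0=2 thr0.r1=2 thr1.r0=2

outcome vector order: (thr0.r0,thr0.r1,thr1.r0)
|SC outcomes| = 7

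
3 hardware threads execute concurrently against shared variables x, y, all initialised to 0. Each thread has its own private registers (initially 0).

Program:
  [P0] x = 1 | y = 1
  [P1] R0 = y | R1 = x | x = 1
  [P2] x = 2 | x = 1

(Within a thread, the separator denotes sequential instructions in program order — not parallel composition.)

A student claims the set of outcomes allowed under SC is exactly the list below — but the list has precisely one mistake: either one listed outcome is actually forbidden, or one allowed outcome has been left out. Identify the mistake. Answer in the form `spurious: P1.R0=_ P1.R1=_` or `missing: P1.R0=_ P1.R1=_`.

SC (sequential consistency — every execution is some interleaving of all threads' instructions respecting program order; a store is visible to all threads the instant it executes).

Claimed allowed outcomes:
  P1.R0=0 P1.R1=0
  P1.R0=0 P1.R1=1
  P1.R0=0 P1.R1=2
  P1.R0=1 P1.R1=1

outcome vector order: (P1.R0,P1.R1)
SC (5): 0/0; 0/1; 0/2; 1/1; 1/2
SC∖claimed = {1/2}

missing: P1.R0=1 P1.R1=2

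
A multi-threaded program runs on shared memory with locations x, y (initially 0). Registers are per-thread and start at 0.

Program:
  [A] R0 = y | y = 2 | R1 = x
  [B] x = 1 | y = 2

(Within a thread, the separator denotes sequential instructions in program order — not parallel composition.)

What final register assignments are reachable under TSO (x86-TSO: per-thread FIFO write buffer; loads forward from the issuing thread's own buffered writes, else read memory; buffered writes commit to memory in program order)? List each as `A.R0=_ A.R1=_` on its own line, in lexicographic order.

A.R0=0 A.R1=0
A.R0=0 A.R1=1
A.R0=2 A.R1=1

outcome vector order: (A.R0,A.R1)
|TSO outcomes| = 3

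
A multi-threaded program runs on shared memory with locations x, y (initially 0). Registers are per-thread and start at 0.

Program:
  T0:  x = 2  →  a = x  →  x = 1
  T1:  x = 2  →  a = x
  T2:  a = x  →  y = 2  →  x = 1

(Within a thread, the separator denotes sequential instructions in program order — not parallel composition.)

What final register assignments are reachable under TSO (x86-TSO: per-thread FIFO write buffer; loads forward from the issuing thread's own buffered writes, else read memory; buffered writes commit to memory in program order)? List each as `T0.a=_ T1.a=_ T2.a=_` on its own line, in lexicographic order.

T0.a=1 T1.a=1 T2.a=0
T0.a=1 T1.a=1 T2.a=2
T0.a=1 T1.a=2 T2.a=0
T0.a=1 T1.a=2 T2.a=2
T0.a=2 T1.a=1 T2.a=0
T0.a=2 T1.a=1 T2.a=1
T0.a=2 T1.a=1 T2.a=2
T0.a=2 T1.a=2 T2.a=0
T0.a=2 T1.a=2 T2.a=1
T0.a=2 T1.a=2 T2.a=2

outcome vector order: (T0.a,T1.a,T2.a)
|TSO outcomes| = 10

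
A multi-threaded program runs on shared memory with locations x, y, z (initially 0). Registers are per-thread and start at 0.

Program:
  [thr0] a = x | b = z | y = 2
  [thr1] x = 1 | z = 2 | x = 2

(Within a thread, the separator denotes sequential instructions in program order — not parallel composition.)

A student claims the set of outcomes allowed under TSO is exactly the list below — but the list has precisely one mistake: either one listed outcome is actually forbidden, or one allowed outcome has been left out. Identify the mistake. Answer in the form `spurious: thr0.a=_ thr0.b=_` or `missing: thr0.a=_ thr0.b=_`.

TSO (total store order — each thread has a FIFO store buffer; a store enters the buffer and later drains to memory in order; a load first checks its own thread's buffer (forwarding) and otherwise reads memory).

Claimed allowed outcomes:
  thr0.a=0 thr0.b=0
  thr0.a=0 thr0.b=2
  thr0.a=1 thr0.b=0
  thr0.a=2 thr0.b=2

missing: thr0.a=1 thr0.b=2

outcome vector order: (thr0.a,thr0.b)
[TSO] allowed = {(0,0); (0,2); (1,0); (1,2); (2,2)}
TSO∖claimed = {(1,2)}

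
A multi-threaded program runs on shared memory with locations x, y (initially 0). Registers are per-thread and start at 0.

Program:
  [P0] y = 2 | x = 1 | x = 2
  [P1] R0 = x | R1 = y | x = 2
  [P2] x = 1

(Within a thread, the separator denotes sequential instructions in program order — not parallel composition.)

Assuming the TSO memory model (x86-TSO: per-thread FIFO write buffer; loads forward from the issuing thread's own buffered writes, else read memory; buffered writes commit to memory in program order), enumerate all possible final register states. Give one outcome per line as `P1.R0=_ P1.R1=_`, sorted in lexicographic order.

P1.R0=0 P1.R1=0
P1.R0=0 P1.R1=2
P1.R0=1 P1.R1=0
P1.R0=1 P1.R1=2
P1.R0=2 P1.R1=2

outcome vector order: (P1.R0,P1.R1)
|TSO outcomes| = 5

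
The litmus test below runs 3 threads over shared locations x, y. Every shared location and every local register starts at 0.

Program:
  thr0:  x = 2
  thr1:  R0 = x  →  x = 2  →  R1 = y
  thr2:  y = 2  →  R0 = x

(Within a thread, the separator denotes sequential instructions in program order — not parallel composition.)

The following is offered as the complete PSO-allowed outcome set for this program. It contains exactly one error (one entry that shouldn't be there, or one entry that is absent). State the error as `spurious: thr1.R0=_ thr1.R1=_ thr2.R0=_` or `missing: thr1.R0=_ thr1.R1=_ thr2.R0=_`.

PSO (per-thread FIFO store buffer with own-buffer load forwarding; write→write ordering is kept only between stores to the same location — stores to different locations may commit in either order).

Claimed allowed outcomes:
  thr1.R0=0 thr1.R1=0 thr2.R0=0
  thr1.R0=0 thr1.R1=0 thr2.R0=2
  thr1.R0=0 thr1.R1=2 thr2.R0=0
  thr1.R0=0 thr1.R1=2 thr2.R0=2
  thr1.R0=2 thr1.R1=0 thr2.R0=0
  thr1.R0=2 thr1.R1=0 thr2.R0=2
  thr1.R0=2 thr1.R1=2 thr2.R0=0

outcome vector order: (thr1.R0,thr1.R1,thr2.R0)
under PSO → 0/0/0; 0/0/2; 0/2/0; 0/2/2; 2/0/0; 2/0/2; 2/2/0; 2/2/2
PSO∖claimed = {2/2/2}

missing: thr1.R0=2 thr1.R1=2 thr2.R0=2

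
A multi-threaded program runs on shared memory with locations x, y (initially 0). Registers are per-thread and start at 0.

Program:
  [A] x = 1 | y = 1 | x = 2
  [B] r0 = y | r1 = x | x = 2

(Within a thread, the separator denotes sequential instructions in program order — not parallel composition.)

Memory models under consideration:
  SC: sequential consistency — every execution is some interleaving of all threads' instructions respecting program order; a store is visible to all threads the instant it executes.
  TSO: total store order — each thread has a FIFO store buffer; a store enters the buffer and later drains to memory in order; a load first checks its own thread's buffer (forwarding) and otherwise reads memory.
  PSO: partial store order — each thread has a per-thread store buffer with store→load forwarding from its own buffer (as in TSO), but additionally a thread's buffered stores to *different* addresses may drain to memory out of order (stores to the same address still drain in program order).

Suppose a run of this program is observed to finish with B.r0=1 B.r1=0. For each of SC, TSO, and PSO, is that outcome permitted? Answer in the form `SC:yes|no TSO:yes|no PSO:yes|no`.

outcome vector order: (B.r0,B.r1)
under SC → 00, 01, 02, 11, 12
under TSO → 00, 01, 02, 11, 12
under PSO → 00, 01, 02, 10, 11, 12
target 10 ∈ {PSO}

SC:no TSO:no PSO:yes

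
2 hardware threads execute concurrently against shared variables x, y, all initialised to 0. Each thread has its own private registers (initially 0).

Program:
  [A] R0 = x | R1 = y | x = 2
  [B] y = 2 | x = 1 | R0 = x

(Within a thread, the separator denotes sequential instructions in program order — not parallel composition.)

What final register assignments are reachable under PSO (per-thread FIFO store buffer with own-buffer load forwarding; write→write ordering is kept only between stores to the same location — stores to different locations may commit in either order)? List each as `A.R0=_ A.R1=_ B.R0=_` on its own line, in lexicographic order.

outcome vector order: (A.R0,A.R1,B.R0)
|PSO outcomes| = 8

A.R0=0 A.R1=0 B.R0=1
A.R0=0 A.R1=0 B.R0=2
A.R0=0 A.R1=2 B.R0=1
A.R0=0 A.R1=2 B.R0=2
A.R0=1 A.R1=0 B.R0=1
A.R0=1 A.R1=0 B.R0=2
A.R0=1 A.R1=2 B.R0=1
A.R0=1 A.R1=2 B.R0=2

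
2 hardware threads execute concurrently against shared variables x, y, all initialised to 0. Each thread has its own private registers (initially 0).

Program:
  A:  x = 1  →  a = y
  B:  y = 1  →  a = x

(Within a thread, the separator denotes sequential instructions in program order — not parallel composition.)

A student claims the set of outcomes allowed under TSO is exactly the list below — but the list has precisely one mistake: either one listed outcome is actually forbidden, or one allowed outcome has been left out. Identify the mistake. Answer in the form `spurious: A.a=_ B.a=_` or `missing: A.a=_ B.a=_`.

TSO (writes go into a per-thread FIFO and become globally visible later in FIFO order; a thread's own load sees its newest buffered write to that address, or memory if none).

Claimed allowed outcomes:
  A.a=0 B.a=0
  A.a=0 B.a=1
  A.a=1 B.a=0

outcome vector order: (A.a,B.a)
TSO (4): 0/0, 0/1, 1/0, 1/1
TSO∖claimed = {1/1}

missing: A.a=1 B.a=1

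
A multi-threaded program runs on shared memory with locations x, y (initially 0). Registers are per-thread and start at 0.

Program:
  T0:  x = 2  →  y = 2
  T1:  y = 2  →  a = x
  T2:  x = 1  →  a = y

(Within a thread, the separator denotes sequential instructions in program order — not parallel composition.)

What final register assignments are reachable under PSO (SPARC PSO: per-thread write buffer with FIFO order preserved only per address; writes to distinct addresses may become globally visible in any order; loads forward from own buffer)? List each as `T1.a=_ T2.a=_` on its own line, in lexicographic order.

outcome vector order: (T1.a,T2.a)
|PSO outcomes| = 6

T1.a=0 T2.a=0
T1.a=0 T2.a=2
T1.a=1 T2.a=0
T1.a=1 T2.a=2
T1.a=2 T2.a=0
T1.a=2 T2.a=2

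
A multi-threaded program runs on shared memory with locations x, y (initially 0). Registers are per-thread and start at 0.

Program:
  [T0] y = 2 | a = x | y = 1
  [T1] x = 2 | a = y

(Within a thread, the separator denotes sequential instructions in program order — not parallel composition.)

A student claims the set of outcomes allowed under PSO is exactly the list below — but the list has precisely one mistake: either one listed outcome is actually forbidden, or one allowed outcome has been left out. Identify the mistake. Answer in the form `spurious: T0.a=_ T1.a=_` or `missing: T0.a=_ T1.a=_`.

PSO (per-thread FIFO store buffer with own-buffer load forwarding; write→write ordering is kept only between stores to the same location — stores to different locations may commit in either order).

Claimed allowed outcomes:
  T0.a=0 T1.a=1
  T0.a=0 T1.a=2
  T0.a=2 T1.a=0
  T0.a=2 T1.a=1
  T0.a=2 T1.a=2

outcome vector order: (T0.a,T1.a)
PSO (6): <0 0>; <0 1>; <0 2>; <2 0>; <2 1>; <2 2>
PSO∖claimed = {<0 0>}

missing: T0.a=0 T1.a=0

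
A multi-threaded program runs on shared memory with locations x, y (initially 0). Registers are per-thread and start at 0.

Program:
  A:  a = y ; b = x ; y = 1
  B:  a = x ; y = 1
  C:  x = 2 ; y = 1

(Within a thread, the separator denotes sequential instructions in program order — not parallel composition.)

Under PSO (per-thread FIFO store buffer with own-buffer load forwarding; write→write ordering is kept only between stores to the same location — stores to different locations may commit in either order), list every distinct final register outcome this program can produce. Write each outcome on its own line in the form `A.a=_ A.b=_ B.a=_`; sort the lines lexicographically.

A.a=0 A.b=0 B.a=0
A.a=0 A.b=0 B.a=2
A.a=0 A.b=2 B.a=0
A.a=0 A.b=2 B.a=2
A.a=1 A.b=0 B.a=0
A.a=1 A.b=0 B.a=2
A.a=1 A.b=2 B.a=0
A.a=1 A.b=2 B.a=2

outcome vector order: (A.a,A.b,B.a)
|PSO outcomes| = 8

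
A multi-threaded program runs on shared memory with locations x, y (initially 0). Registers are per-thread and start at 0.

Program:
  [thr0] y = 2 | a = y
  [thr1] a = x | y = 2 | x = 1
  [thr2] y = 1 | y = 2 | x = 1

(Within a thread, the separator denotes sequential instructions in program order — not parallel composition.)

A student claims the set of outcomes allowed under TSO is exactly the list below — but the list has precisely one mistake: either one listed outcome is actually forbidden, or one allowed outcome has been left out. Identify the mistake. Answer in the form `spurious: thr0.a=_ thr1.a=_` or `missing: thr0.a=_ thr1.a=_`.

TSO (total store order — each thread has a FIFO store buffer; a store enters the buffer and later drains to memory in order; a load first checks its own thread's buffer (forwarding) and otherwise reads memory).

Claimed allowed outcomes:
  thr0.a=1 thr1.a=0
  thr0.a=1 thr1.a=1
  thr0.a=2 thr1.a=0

missing: thr0.a=2 thr1.a=1

outcome vector order: (thr0.a,thr1.a)
under TSO → 10; 11; 20; 21
TSO∖claimed = {21}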